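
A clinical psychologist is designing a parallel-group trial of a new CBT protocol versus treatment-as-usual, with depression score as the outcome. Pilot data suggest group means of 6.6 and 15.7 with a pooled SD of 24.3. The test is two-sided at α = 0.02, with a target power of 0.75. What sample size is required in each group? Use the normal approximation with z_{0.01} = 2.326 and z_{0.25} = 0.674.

Cohen's d = |M₁ − M₂| / SD_pooled = |6.6 − 15.7| / 24.3 = 9.1 / 24.3 = 0.374.
For two independent groups with equal n: n = 2·((z_{α/2} + z_β) / d)².
z_{α/2} + z_β = 2.326 + 0.674 = 3.000.
n = 2 × (3.000 / 0.374)² = 2 × 8.021² = 2 × 64.34 = 128.7.
Round up to the next whole participant.

n = 129 per group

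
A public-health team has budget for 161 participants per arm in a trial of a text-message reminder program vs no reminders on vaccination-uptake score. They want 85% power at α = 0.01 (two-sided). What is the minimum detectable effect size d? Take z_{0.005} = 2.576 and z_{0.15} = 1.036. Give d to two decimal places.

For two independent groups of n = 161 each: d_min = (z_{α/2} + z_β)·√(2/n).
z-sum = 2.576 + 1.036 = 3.612.
d_min = 3.612 × √(2/161) = 3.612 × 0.1115 = 0.403.

d_min ≈ 0.40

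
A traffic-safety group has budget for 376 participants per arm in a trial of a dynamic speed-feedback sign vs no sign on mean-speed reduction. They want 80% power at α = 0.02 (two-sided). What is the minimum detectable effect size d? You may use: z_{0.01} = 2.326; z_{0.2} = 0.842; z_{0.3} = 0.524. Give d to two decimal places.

d_min ≈ 0.23

For two independent groups of n = 376 each: d_min = (z_{α/2} + z_β)·√(2/n).
z-sum = 2.326 + 0.842 = 3.168.
d_min = 3.168 × √(2/376) = 3.168 × 0.0729 = 0.231.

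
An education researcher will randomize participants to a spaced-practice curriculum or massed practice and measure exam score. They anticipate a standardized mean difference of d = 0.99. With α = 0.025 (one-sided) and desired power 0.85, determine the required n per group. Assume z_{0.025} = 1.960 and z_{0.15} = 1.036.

n = 19 per group

For two independent groups with equal n: n = 2·((z_{α} + z_β) / d)².
z_{α} + z_β = 1.960 + 1.036 = 2.996.
n = 2 × (2.996 / 0.99)² = 2 × 3.026² = 2 × 9.16 = 18.3.
Round up to the next whole participant.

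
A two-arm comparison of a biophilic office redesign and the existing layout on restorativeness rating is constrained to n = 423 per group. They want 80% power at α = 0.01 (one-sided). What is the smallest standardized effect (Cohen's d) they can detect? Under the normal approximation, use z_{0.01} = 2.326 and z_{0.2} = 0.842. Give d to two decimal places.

For two independent groups of n = 423 each: d_min = (z_{α} + z_β)·√(2/n).
z-sum = 2.326 + 0.842 = 3.168.
d_min = 3.168 × √(2/423) = 3.168 × 0.0688 = 0.218.

d_min ≈ 0.22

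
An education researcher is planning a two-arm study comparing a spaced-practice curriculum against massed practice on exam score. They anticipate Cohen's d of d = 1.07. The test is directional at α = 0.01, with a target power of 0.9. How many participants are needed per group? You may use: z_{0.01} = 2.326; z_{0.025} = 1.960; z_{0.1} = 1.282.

n = 23 per group

For two independent groups with equal n: n = 2·((z_{α} + z_β) / d)².
z_{α} + z_β = 2.326 + 1.282 = 3.608.
n = 2 × (3.608 / 1.07)² = 2 × 3.372² = 2 × 11.37 = 22.7.
Round up to the next whole participant.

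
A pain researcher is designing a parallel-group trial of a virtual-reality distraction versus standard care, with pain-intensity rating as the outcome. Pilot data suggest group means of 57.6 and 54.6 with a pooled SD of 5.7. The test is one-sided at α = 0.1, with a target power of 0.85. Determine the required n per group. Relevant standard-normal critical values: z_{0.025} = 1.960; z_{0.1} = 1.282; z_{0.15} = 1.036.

Cohen's d = |M₁ − M₂| / SD_pooled = |57.6 − 54.6| / 5.7 = 3.0 / 5.7 = 0.526.
For two independent groups with equal n: n = 2·((z_{α} + z_β) / d)².
z_{α} + z_β = 1.282 + 1.036 = 2.318.
n = 2 × (2.318 / 0.526)² = 2 × 4.407² = 2 × 19.42 = 38.8.
Round up to the next whole participant.

n = 39 per group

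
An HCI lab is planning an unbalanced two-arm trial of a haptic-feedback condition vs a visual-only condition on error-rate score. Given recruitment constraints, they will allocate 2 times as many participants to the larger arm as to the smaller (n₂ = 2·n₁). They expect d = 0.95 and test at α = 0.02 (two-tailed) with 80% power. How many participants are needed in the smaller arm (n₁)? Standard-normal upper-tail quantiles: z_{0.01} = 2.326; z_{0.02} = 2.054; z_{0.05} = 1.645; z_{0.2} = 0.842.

With allocation ratio k = n₂/n₁ = 2, Var(x̄₁−x̄₂) = σ²(1/n₁ + 1/(k·n₁)) = σ²·(k+1)/(k·n₁).
So n₁ = (1 + 1/k)·((z_{α/2} + z_β)/d)² = 1.500 × (3.168/0.95)².
n₁ = 1.500 × 11.12 = 16.7.
Round up: n₁ = 17, giving n₂ = 2 × 17 = 34.

n₁ = 17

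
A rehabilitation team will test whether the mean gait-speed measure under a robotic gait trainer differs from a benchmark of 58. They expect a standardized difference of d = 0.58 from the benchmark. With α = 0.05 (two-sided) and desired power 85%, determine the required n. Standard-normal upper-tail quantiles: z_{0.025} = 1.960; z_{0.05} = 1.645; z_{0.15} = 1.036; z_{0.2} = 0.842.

n = 27

For a one-sample test: n = ((z_{α/2} + z_β) / d)².
z_{α/2} + z_β = 1.960 + 1.036 = 2.996.
n = (2.996 / 0.58)² = 5.166² = 26.68.
Round up.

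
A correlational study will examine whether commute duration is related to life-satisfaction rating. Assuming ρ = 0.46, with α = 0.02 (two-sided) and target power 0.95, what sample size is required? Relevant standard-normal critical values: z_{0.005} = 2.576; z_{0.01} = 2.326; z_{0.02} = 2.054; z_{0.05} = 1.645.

n = 67

Fisher's z: C = ½·ln((1+r)/(1−r)) = ½·ln(2.7037) = 0.4973.
n = ((z_{α/2} + z_β)/C)² + 3.
(2.326 + 1.645) / 0.4973 = 3.971 / 0.4973 = 7.985.
n = 7.985² + 3 = 63.76 + 3 = 66.8.
Round up.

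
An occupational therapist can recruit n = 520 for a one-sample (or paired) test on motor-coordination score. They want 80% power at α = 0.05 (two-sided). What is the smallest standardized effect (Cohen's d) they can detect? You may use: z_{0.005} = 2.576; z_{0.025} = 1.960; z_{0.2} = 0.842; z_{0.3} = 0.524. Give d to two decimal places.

d_min ≈ 0.12

For a single sample (or paired design) of n = 520: d_min = (z_{α/2} + z_β)/√n.
z-sum = 1.960 + 0.842 = 2.802.
d_min = 2.802 / √520 = 2.802 / 22.804 = 0.123.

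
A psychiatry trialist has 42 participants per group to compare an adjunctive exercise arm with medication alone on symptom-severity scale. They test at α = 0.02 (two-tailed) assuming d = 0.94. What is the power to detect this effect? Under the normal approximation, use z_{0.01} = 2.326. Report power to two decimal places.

power ≈ 0.98

For two equal groups, power = Φ(d·√(n/2) − z_{α/2}).
d·√(n/2) = 0.94 × √(42/2) = 0.94 × 4.583 = 4.308.
z_β = 4.308 − 2.326 = 1.982.
Power = Φ(1.982) = 0.976.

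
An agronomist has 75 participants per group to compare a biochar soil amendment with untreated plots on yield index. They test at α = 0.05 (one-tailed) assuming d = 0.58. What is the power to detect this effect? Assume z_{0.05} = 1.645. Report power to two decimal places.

For two equal groups, power = Φ(d·√(n/2) − z_{α}).
d·√(n/2) = 0.58 × √(75/2) = 0.58 × 6.124 = 3.552.
z_β = 3.552 − 1.645 = 1.907.
Power = Φ(1.907) = 0.972.

power ≈ 0.97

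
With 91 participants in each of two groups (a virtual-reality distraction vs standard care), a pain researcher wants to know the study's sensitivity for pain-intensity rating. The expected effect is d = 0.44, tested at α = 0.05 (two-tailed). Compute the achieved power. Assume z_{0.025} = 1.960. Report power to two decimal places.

For two equal groups, power = Φ(d·√(n/2) − z_{α/2}).
d·√(n/2) = 0.44 × √(91/2) = 0.44 × 6.745 = 2.968.
z_β = 2.968 − 1.960 = 1.008.
Power = Φ(1.008) = 0.843.

power ≈ 0.84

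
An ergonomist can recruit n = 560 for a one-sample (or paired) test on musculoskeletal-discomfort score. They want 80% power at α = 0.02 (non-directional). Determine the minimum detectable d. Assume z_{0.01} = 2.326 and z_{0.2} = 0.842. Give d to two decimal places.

For a single sample (or paired design) of n = 560: d_min = (z_{α/2} + z_β)/√n.
z-sum = 2.326 + 0.842 = 3.168.
d_min = 3.168 / √560 = 3.168 / 23.664 = 0.134.

d_min ≈ 0.13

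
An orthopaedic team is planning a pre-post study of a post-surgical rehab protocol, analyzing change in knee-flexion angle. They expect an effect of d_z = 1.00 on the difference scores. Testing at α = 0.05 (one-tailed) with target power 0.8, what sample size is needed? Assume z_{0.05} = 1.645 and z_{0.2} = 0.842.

For a paired (one-sample on differences) test: n = ((z_{α} + z_β) / d)².
z_{α} + z_β = 1.645 + 0.842 = 2.487.
n = (2.487 / 1.00)² = 2.487² = 6.19.
Round up.

n = 7 pairs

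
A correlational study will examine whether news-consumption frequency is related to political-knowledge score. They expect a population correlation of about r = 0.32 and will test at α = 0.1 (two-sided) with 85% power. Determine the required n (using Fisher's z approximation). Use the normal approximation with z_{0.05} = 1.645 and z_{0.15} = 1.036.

Fisher's z: C = ½·ln((1+r)/(1−r)) = ½·ln(1.9412) = 0.3316.
n = ((z_{α/2} + z_β)/C)² + 3.
(1.645 + 1.036) / 0.3316 = 2.681 / 0.3316 = 8.085.
n = 8.085² + 3 = 65.37 + 3 = 68.4.
Round up.

n = 69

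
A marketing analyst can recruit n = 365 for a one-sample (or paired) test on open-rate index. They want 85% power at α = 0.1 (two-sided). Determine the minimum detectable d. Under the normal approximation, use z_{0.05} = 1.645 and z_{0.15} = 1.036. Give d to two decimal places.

For a single sample (or paired design) of n = 365: d_min = (z_{α/2} + z_β)/√n.
z-sum = 1.645 + 1.036 = 2.681.
d_min = 2.681 / √365 = 2.681 / 19.105 = 0.140.

d_min ≈ 0.14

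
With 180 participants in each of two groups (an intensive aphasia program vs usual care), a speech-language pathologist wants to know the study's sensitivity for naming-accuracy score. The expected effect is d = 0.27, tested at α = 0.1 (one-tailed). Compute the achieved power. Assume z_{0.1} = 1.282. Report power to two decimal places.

For two equal groups, power = Φ(d·√(n/2) − z_{α}).
d·√(n/2) = 0.27 × √(180/2) = 0.27 × 9.487 = 2.561.
z_β = 2.561 − 1.282 = 1.279.
Power = Φ(1.279) = 0.900.

power ≈ 0.90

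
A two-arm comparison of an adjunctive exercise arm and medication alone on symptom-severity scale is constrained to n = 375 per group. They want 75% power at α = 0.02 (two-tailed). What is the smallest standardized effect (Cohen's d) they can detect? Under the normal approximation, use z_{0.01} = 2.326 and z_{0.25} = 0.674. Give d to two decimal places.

d_min ≈ 0.22

For two independent groups of n = 375 each: d_min = (z_{α/2} + z_β)·√(2/n).
z-sum = 2.326 + 0.674 = 3.000.
d_min = 3.000 × √(2/375) = 3.000 × 0.0730 = 0.219.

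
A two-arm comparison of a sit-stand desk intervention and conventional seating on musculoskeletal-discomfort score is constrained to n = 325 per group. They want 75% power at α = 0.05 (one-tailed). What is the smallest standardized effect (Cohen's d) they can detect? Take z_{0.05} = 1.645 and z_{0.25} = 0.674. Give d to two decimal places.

For two independent groups of n = 325 each: d_min = (z_{α} + z_β)·√(2/n).
z-sum = 1.645 + 0.674 = 2.319.
d_min = 2.319 × √(2/325) = 2.319 × 0.0784 = 0.182.

d_min ≈ 0.18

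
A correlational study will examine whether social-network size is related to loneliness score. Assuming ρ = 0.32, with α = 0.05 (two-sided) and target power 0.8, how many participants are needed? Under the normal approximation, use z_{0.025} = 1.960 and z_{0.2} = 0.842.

n = 75

Fisher's z: C = ½·ln((1+r)/(1−r)) = ½·ln(1.9412) = 0.3316.
n = ((z_{α/2} + z_β)/C)² + 3.
(1.960 + 0.842) / 0.3316 = 2.802 / 0.3316 = 8.450.
n = 8.450² + 3 = 71.40 + 3 = 74.4.
Round up.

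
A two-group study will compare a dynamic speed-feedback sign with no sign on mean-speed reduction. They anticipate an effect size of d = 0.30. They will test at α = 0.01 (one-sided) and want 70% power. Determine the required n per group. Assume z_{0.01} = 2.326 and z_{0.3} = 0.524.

n = 181 per group

For two independent groups with equal n: n = 2·((z_{α} + z_β) / d)².
z_{α} + z_β = 2.326 + 0.524 = 2.850.
n = 2 × (2.850 / 0.30)² = 2 × 9.500² = 2 × 90.25 = 180.5.
Round up to the next whole participant.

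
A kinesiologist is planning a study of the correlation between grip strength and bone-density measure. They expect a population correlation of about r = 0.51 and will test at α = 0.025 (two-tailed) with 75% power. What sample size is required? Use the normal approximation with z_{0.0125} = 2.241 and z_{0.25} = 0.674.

n = 30

Fisher's z: C = ½·ln((1+r)/(1−r)) = ½·ln(3.0816) = 0.5627.
n = ((z_{α/2} + z_β)/C)² + 3.
(2.241 + 0.674) / 0.5627 = 2.915 / 0.5627 = 5.180.
n = 5.180² + 3 = 26.84 + 3 = 29.8.
Round up.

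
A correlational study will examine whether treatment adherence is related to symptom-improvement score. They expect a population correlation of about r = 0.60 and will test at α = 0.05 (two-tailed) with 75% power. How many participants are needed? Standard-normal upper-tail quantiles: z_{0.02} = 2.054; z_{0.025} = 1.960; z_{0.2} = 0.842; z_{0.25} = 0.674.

n = 18

Fisher's z: C = ½·ln((1+r)/(1−r)) = ½·ln(4.0000) = 0.6931.
n = ((z_{α/2} + z_β)/C)² + 3.
(1.960 + 0.674) / 0.6931 = 2.634 / 0.6931 = 3.800.
n = 3.800² + 3 = 14.44 + 3 = 17.4.
Round up.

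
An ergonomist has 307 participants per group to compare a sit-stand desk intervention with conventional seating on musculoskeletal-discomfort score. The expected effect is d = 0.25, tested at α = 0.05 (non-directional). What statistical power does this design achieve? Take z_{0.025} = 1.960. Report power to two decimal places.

power ≈ 0.87

For two equal groups, power = Φ(d·√(n/2) − z_{α/2}).
d·√(n/2) = 0.25 × √(307/2) = 0.25 × 12.390 = 3.097.
z_β = 3.097 − 1.960 = 1.137.
Power = Φ(1.137) = 0.872.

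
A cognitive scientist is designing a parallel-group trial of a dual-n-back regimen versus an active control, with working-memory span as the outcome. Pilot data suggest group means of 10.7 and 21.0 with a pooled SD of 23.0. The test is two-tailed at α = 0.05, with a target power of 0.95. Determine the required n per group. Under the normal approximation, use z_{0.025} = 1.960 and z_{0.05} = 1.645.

n = 130 per group

Cohen's d = |M₁ − M₂| / SD_pooled = |10.7 − 21.0| / 23.0 = 10.3 / 23.0 = 0.448.
For two independent groups with equal n: n = 2·((z_{α/2} + z_β) / d)².
z_{α/2} + z_β = 1.960 + 1.645 = 3.605.
n = 2 × (3.605 / 0.448)² = 2 × 8.047² = 2 × 64.75 = 129.5.
Round up to the next whole participant.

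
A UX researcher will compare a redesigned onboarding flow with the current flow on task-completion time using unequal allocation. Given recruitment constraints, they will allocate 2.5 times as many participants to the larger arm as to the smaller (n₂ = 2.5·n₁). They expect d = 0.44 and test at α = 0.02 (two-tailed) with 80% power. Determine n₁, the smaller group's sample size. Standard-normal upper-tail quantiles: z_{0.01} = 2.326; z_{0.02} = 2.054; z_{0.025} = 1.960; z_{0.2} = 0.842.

With allocation ratio k = n₂/n₁ = 2.5, Var(x̄₁−x̄₂) = σ²(1/n₁ + 1/(k·n₁)) = σ²·(k+1)/(k·n₁).
So n₁ = (1 + 1/k)·((z_{α/2} + z_β)/d)² = 1.400 × (3.168/0.44)².
n₁ = 1.400 × 51.84 = 72.6.
Round up: n₁ = 73, giving n₂ = ⌈2.5 × 73⌉ = ⌈182.5⌉ = 183.

n₁ = 73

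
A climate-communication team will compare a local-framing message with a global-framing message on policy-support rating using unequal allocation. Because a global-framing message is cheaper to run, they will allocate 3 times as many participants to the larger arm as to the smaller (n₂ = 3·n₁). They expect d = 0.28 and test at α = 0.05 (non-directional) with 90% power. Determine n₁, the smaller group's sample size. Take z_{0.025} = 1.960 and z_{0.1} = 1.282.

n₁ = 179

With allocation ratio k = n₂/n₁ = 3, Var(x̄₁−x̄₂) = σ²(1/n₁ + 1/(k·n₁)) = σ²·(k+1)/(k·n₁).
So n₁ = (1 + 1/k)·((z_{α/2} + z_β)/d)² = 1.333 × (3.242/0.28)².
n₁ = 1.333 × 134.06 = 178.8.
Round up: n₁ = 179, giving n₂ = 3 × 179 = 537.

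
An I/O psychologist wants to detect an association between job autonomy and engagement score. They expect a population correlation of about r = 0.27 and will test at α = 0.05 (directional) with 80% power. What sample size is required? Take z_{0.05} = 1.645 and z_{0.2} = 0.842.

Fisher's z: C = ½·ln((1+r)/(1−r)) = ½·ln(1.7397) = 0.2769.
n = ((z_{α} + z_β)/C)² + 3.
(1.645 + 0.842) / 0.2769 = 2.487 / 0.2769 = 8.982.
n = 8.982² + 3 = 80.67 + 3 = 83.7.
Round up.

n = 84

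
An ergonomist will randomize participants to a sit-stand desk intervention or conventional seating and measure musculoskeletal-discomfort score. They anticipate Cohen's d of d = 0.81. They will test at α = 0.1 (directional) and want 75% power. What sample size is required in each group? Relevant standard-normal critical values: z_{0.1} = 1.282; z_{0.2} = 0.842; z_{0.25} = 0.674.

n = 12 per group

For two independent groups with equal n: n = 2·((z_{α} + z_β) / d)².
z_{α} + z_β = 1.282 + 0.674 = 1.956.
n = 2 × (1.956 / 0.81)² = 2 × 2.415² = 2 × 5.83 = 11.7.
Round up to the next whole participant.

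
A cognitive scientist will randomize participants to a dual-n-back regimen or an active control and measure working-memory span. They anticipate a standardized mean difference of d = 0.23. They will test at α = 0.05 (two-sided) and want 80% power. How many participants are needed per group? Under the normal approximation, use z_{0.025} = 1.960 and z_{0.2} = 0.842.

n = 297 per group

For two independent groups with equal n: n = 2·((z_{α/2} + z_β) / d)².
z_{α/2} + z_β = 1.960 + 0.842 = 2.802.
n = 2 × (2.802 / 0.23)² = 2 × 12.183² = 2 × 148.42 = 296.8.
Round up to the next whole participant.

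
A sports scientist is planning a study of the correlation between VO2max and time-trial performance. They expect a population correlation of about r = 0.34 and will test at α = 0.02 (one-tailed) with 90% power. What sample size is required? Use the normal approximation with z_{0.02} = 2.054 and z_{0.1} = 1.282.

n = 92

Fisher's z: C = ½·ln((1+r)/(1−r)) = ½·ln(2.0303) = 0.3541.
n = ((z_{α} + z_β)/C)² + 3.
(2.054 + 1.282) / 0.3541 = 3.336 / 0.3541 = 9.421.
n = 9.421² + 3 = 88.76 + 3 = 91.8.
Round up.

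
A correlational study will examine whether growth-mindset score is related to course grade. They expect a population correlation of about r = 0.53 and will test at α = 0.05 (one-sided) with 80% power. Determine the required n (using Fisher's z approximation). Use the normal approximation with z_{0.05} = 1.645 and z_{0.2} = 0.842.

Fisher's z: C = ½·ln((1+r)/(1−r)) = ½·ln(3.2553) = 0.5901.
n = ((z_{α} + z_β)/C)² + 3.
(1.645 + 0.842) / 0.5901 = 2.487 / 0.5901 = 4.215.
n = 4.215² + 3 = 17.76 + 3 = 20.8.
Round up.

n = 21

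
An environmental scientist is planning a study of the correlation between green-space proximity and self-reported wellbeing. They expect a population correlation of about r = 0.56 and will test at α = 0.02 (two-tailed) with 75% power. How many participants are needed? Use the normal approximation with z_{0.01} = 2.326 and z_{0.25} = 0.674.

n = 26

Fisher's z: C = ½·ln((1+r)/(1−r)) = ½·ln(3.5455) = 0.6328.
n = ((z_{α/2} + z_β)/C)² + 3.
(2.326 + 0.674) / 0.6328 = 3.000 / 0.6328 = 4.741.
n = 4.741² + 3 = 22.48 + 3 = 25.5.
Round up.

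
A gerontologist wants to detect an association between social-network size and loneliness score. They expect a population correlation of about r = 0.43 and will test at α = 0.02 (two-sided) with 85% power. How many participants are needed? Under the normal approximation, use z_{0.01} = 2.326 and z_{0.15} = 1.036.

Fisher's z: C = ½·ln((1+r)/(1−r)) = ½·ln(2.5088) = 0.4599.
n = ((z_{α/2} + z_β)/C)² + 3.
(2.326 + 1.036) / 0.4599 = 3.362 / 0.4599 = 7.310.
n = 7.310² + 3 = 53.44 + 3 = 56.4.
Round up.

n = 57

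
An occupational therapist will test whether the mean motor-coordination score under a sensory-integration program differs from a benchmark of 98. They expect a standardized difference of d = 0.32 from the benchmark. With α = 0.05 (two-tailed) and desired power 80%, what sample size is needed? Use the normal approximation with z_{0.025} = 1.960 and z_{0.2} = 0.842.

For a one-sample test: n = ((z_{α/2} + z_β) / d)².
z_{α/2} + z_β = 1.960 + 0.842 = 2.802.
n = (2.802 / 0.32)² = 8.756² = 76.67.
Round up.

n = 77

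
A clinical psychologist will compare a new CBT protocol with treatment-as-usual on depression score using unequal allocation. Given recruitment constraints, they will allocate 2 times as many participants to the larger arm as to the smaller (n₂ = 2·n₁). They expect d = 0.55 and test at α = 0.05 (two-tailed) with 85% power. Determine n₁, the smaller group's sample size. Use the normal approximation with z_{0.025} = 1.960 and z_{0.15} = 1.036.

n₁ = 45

With allocation ratio k = n₂/n₁ = 2, Var(x̄₁−x̄₂) = σ²(1/n₁ + 1/(k·n₁)) = σ²·(k+1)/(k·n₁).
So n₁ = (1 + 1/k)·((z_{α/2} + z_β)/d)² = 1.500 × (2.996/0.55)².
n₁ = 1.500 × 29.67 = 44.5.
Round up: n₁ = 45, giving n₂ = 2 × 45 = 90.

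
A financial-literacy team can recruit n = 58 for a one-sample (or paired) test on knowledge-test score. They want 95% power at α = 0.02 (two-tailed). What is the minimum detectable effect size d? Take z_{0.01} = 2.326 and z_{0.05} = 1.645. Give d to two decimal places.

For a single sample (or paired design) of n = 58: d_min = (z_{α/2} + z_β)/√n.
z-sum = 2.326 + 1.645 = 3.971.
d_min = 3.971 / √58 = 3.971 / 7.616 = 0.521.

d_min ≈ 0.52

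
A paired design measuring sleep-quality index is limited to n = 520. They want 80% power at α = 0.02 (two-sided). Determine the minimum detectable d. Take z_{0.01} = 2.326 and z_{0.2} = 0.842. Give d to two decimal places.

For a single sample (or paired design) of n = 520: d_min = (z_{α/2} + z_β)/√n.
z-sum = 2.326 + 0.842 = 3.168.
d_min = 3.168 / √520 = 3.168 / 22.804 = 0.139.

d_min ≈ 0.14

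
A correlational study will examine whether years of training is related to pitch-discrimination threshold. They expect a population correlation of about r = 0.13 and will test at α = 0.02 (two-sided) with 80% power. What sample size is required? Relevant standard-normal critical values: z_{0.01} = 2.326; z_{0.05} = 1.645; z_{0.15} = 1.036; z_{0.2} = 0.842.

Fisher's z: C = ½·ln((1+r)/(1−r)) = ½·ln(1.2989) = 0.1307.
n = ((z_{α/2} + z_β)/C)² + 3.
(2.326 + 0.842) / 0.1307 = 3.168 / 0.1307 = 24.239.
n = 24.239² + 3 = 587.52 + 3 = 590.5.
Round up.

n = 591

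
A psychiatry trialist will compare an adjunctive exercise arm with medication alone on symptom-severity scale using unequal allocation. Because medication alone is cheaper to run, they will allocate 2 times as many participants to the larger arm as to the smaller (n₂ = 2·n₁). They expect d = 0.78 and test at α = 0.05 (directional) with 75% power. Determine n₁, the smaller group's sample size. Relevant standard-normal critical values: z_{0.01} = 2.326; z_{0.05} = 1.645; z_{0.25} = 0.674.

With allocation ratio k = n₂/n₁ = 2, Var(x̄₁−x̄₂) = σ²(1/n₁ + 1/(k·n₁)) = σ²·(k+1)/(k·n₁).
So n₁ = (1 + 1/k)·((z_{α} + z_β)/d)² = 1.500 × (2.319/0.78)².
n₁ = 1.500 × 8.84 = 13.3.
Round up: n₁ = 14, giving n₂ = 2 × 14 = 28.

n₁ = 14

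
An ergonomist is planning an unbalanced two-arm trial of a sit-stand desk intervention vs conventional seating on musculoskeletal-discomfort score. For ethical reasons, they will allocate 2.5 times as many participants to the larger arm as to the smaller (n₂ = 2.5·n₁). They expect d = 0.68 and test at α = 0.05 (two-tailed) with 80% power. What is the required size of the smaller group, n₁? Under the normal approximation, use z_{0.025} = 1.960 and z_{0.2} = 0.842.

With allocation ratio k = n₂/n₁ = 2.5, Var(x̄₁−x̄₂) = σ²(1/n₁ + 1/(k·n₁)) = σ²·(k+1)/(k·n₁).
So n₁ = (1 + 1/k)·((z_{α/2} + z_β)/d)² = 1.400 × (2.802/0.68)².
n₁ = 1.400 × 16.98 = 23.8.
Round up: n₁ = 24, giving n₂ = 2.5 × 24 = 60.

n₁ = 24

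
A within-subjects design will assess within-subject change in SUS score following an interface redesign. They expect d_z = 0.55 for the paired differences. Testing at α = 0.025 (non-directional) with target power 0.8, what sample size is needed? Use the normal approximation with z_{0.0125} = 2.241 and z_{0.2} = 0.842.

For a paired (one-sample on differences) test: n = ((z_{α/2} + z_β) / d)².
z_{α/2} + z_β = 2.241 + 0.842 = 3.083.
n = (3.083 / 0.55)² = 5.605² = 31.42.
Round up.

n = 32 pairs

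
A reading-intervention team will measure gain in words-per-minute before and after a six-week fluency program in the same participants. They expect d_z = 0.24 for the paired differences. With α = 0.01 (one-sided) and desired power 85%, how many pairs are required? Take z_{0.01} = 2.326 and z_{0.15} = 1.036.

n = 197 pairs

For a paired (one-sample on differences) test: n = ((z_{α} + z_β) / d)².
z_{α} + z_β = 2.326 + 1.036 = 3.362.
n = (3.362 / 0.24)² = 14.008² = 196.23.
Round up.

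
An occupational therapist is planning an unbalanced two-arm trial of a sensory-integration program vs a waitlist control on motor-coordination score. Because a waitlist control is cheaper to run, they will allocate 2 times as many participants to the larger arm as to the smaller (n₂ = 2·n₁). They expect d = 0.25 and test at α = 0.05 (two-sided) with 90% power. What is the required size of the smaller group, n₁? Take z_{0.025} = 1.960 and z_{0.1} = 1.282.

With allocation ratio k = n₂/n₁ = 2, Var(x̄₁−x̄₂) = σ²(1/n₁ + 1/(k·n₁)) = σ²·(k+1)/(k·n₁).
So n₁ = (1 + 1/k)·((z_{α/2} + z_β)/d)² = 1.500 × (3.242/0.25)².
n₁ = 1.500 × 168.17 = 252.3.
Round up: n₁ = 253, giving n₂ = 2 × 253 = 506.

n₁ = 253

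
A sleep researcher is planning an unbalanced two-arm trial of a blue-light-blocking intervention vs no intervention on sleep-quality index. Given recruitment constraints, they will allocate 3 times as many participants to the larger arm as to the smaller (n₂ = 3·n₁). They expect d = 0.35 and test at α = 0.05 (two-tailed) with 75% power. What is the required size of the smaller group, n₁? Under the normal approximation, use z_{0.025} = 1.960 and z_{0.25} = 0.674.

With allocation ratio k = n₂/n₁ = 3, Var(x̄₁−x̄₂) = σ²(1/n₁ + 1/(k·n₁)) = σ²·(k+1)/(k·n₁).
So n₁ = (1 + 1/k)·((z_{α/2} + z_β)/d)² = 1.333 × (2.634/0.35)².
n₁ = 1.333 × 56.64 = 75.5.
Round up: n₁ = 76, giving n₂ = 3 × 76 = 228.

n₁ = 76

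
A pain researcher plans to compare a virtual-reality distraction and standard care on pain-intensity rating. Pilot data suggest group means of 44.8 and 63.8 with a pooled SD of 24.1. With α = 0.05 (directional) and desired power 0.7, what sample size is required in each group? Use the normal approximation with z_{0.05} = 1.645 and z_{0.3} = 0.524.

Cohen's d = |M₁ − M₂| / SD_pooled = |44.8 − 63.8| / 24.1 = 19.0 / 24.1 = 0.788.
For two independent groups with equal n: n = 2·((z_{α} + z_β) / d)².
z_{α} + z_β = 1.645 + 0.524 = 2.169.
n = 2 × (2.169 / 0.788)² = 2 × 2.753² = 2 × 7.58 = 15.2.
Round up to the next whole participant.

n = 16 per group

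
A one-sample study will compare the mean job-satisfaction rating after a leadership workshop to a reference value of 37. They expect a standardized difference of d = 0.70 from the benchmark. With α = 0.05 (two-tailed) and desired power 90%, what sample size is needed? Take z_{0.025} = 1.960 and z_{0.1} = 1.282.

n = 22

For a one-sample test: n = ((z_{α/2} + z_β) / d)².
z_{α/2} + z_β = 1.960 + 1.282 = 3.242.
n = (3.242 / 0.70)² = 4.631² = 21.45.
Round up.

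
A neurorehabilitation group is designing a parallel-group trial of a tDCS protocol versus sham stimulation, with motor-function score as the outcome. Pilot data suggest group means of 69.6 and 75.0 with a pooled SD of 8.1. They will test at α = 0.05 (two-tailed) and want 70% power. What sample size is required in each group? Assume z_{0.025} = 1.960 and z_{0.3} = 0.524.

Cohen's d = |M₁ − M₂| / SD_pooled = |69.6 − 75.0| / 8.1 = 5.4 / 8.1 = 0.667.
For two independent groups with equal n: n = 2·((z_{α/2} + z_β) / d)².
z_{α/2} + z_β = 1.960 + 0.524 = 2.484.
n = 2 × (2.484 / 0.667)² = 2 × 3.724² = 2 × 13.87 = 27.7.
Round up to the next whole participant.

n = 28 per group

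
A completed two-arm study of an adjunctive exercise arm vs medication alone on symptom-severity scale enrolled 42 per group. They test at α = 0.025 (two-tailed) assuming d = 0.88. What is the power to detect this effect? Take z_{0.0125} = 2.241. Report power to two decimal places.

For two equal groups, power = Φ(d·√(n/2) − z_{α/2}).
d·√(n/2) = 0.88 × √(42/2) = 0.88 × 4.583 = 4.033.
z_β = 4.033 − 2.241 = 1.792.
Power = Φ(1.792) = 0.963.

power ≈ 0.96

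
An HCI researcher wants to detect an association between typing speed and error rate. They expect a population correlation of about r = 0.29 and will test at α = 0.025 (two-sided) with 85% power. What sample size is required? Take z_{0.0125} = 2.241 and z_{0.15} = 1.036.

Fisher's z: C = ½·ln((1+r)/(1−r)) = ½·ln(1.8169) = 0.2986.
n = ((z_{α/2} + z_β)/C)² + 3.
(2.241 + 1.036) / 0.2986 = 3.277 / 0.2986 = 10.975.
n = 10.975² + 3 = 120.44 + 3 = 123.4.
Round up.

n = 124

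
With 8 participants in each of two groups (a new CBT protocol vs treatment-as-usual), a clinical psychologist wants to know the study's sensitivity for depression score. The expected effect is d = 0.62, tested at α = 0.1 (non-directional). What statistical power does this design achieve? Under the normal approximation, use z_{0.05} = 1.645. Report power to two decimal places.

power ≈ 0.34

For two equal groups, power = Φ(d·√(n/2) − z_{α/2}).
d·√(n/2) = 0.62 × √(8/2) = 0.62 × 2.000 = 1.240.
z_β = 1.240 − 1.645 = -0.405.
Power = Φ(-0.405) = 0.343.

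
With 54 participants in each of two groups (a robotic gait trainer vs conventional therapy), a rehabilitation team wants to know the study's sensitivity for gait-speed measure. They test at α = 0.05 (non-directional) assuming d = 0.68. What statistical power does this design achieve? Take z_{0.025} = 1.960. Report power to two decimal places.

For two equal groups, power = Φ(d·√(n/2) − z_{α/2}).
d·√(n/2) = 0.68 × √(54/2) = 0.68 × 5.196 = 3.533.
z_β = 3.533 − 1.960 = 1.573.
Power = Φ(1.573) = 0.942.

power ≈ 0.94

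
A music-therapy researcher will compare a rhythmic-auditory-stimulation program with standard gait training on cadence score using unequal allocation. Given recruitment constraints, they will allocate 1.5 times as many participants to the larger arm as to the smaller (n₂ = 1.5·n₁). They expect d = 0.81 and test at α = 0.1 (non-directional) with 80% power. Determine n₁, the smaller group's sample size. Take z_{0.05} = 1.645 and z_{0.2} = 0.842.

With allocation ratio k = n₂/n₁ = 1.5, Var(x̄₁−x̄₂) = σ²(1/n₁ + 1/(k·n₁)) = σ²·(k+1)/(k·n₁).
So n₁ = (1 + 1/k)·((z_{α/2} + z_β)/d)² = 1.667 × (2.487/0.81)².
n₁ = 1.667 × 9.43 = 15.7.
Round up: n₁ = 16, giving n₂ = 1.5 × 16 = 24.

n₁ = 16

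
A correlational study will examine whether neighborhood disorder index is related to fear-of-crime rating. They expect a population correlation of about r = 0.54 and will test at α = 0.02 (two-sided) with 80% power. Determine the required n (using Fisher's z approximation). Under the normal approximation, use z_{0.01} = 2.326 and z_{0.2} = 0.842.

n = 31

Fisher's z: C = ½·ln((1+r)/(1−r)) = ½·ln(3.3478) = 0.6042.
n = ((z_{α/2} + z_β)/C)² + 3.
(2.326 + 0.842) / 0.6042 = 3.168 / 0.6042 = 5.243.
n = 5.243² + 3 = 27.49 + 3 = 30.5.
Round up.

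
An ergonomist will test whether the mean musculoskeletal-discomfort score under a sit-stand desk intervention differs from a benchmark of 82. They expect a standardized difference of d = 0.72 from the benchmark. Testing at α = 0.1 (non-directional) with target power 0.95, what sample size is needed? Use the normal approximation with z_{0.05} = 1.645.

For a one-sample test: n = ((z_{α/2} + z_β) / d)².
z_{α/2} + z_β = 1.645 + 1.645 = 3.290.
n = (3.290 / 0.72)² = 4.569² = 20.88.
Round up.

n = 21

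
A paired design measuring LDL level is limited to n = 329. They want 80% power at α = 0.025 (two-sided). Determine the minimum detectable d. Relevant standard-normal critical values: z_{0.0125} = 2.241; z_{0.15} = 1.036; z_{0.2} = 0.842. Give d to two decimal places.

d_min ≈ 0.17

For a single sample (or paired design) of n = 329: d_min = (z_{α/2} + z_β)/√n.
z-sum = 2.241 + 0.842 = 3.083.
d_min = 3.083 / √329 = 3.083 / 18.138 = 0.170.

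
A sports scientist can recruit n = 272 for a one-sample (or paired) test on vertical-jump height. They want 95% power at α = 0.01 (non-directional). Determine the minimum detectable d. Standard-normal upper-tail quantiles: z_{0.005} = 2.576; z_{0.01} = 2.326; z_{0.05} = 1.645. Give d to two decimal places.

d_min ≈ 0.26

For a single sample (or paired design) of n = 272: d_min = (z_{α/2} + z_β)/√n.
z-sum = 2.576 + 1.645 = 4.221.
d_min = 4.221 / √272 = 4.221 / 16.492 = 0.256.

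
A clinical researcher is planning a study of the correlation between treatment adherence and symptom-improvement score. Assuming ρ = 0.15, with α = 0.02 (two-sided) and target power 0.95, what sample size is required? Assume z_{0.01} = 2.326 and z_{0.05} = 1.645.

n = 694

Fisher's z: C = ½·ln((1+r)/(1−r)) = ½·ln(1.3529) = 0.1511.
n = ((z_{α/2} + z_β)/C)² + 3.
(2.326 + 1.645) / 0.1511 = 3.971 / 0.1511 = 26.281.
n = 26.281² + 3 = 690.67 + 3 = 693.7.
Round up.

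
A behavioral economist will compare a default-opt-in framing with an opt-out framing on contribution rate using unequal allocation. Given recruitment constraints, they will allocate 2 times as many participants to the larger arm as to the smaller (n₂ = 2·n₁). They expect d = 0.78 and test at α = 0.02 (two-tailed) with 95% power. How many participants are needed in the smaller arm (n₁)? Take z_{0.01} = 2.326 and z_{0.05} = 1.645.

With allocation ratio k = n₂/n₁ = 2, Var(x̄₁−x̄₂) = σ²(1/n₁ + 1/(k·n₁)) = σ²·(k+1)/(k·n₁).
So n₁ = (1 + 1/k)·((z_{α/2} + z_β)/d)² = 1.500 × (3.971/0.78)².
n₁ = 1.500 × 25.92 = 38.9.
Round up: n₁ = 39, giving n₂ = 2 × 39 = 78.

n₁ = 39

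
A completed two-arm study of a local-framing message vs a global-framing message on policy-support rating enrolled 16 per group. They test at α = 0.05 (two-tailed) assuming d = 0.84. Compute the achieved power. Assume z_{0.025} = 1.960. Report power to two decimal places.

For two equal groups, power = Φ(d·√(n/2) − z_{α/2}).
d·√(n/2) = 0.84 × √(16/2) = 0.84 × 2.828 = 2.376.
z_β = 2.376 − 1.960 = 0.416.
Power = Φ(0.416) = 0.661.

power ≈ 0.66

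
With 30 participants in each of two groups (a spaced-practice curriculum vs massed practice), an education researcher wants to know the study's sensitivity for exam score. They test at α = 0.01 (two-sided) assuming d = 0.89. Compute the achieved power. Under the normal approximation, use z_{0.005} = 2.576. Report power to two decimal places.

power ≈ 0.81

For two equal groups, power = Φ(d·√(n/2) − z_{α/2}).
d·√(n/2) = 0.89 × √(30/2) = 0.89 × 3.873 = 3.447.
z_β = 3.447 − 2.576 = 0.871.
Power = Φ(0.871) = 0.808.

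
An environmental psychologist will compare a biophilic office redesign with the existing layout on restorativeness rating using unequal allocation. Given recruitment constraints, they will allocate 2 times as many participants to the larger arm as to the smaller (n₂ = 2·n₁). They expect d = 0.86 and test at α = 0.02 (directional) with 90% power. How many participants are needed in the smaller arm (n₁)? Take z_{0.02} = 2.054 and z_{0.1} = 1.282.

With allocation ratio k = n₂/n₁ = 2, Var(x̄₁−x̄₂) = σ²(1/n₁ + 1/(k·n₁)) = σ²·(k+1)/(k·n₁).
So n₁ = (1 + 1/k)·((z_{α} + z_β)/d)² = 1.500 × (3.336/0.86)².
n₁ = 1.500 × 15.05 = 22.6.
Round up: n₁ = 23, giving n₂ = 2 × 23 = 46.

n₁ = 23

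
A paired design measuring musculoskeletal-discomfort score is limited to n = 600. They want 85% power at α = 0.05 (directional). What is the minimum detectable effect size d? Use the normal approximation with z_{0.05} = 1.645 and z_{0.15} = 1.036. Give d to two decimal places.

For a single sample (or paired design) of n = 600: d_min = (z_{α} + z_β)/√n.
z-sum = 1.645 + 1.036 = 2.681.
d_min = 2.681 / √600 = 2.681 / 24.495 = 0.109.

d_min ≈ 0.11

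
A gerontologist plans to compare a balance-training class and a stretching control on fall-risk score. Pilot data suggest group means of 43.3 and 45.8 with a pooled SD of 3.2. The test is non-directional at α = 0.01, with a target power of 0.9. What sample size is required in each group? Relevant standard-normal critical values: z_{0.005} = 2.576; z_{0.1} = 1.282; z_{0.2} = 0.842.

Cohen's d = |M₁ − M₂| / SD_pooled = |43.3 − 45.8| / 3.2 = 2.5 / 3.2 = 0.781.
For two independent groups with equal n: n = 2·((z_{α/2} + z_β) / d)².
z_{α/2} + z_β = 2.576 + 1.282 = 3.858.
n = 2 × (3.858 / 0.781)² = 2 × 4.940² = 2 × 24.40 = 48.8.
Round up to the next whole participant.

n = 49 per group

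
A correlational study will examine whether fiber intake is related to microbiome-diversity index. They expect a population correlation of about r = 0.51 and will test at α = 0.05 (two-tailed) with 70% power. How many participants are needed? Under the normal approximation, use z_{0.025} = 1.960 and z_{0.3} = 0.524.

Fisher's z: C = ½·ln((1+r)/(1−r)) = ½·ln(3.0816) = 0.5627.
n = ((z_{α/2} + z_β)/C)² + 3.
(1.960 + 0.524) / 0.5627 = 2.484 / 0.5627 = 4.414.
n = 4.414² + 3 = 19.49 + 3 = 22.5.
Round up.

n = 23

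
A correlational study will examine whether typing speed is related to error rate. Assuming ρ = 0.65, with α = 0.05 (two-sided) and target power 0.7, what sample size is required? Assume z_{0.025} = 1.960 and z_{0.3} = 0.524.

Fisher's z: C = ½·ln((1+r)/(1−r)) = ½·ln(4.7143) = 0.7753.
n = ((z_{α/2} + z_β)/C)² + 3.
(1.960 + 0.524) / 0.7753 = 2.484 / 0.7753 = 3.204.
n = 3.204² + 3 = 10.27 + 3 = 13.3.
Round up.

n = 14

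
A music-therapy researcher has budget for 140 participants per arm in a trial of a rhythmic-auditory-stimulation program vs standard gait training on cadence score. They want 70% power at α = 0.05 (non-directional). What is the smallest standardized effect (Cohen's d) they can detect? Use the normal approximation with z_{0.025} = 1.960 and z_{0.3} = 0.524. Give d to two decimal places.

d_min ≈ 0.30

For two independent groups of n = 140 each: d_min = (z_{α/2} + z_β)·√(2/n).
z-sum = 1.960 + 0.524 = 2.484.
d_min = 2.484 × √(2/140) = 2.484 × 0.1195 = 0.297.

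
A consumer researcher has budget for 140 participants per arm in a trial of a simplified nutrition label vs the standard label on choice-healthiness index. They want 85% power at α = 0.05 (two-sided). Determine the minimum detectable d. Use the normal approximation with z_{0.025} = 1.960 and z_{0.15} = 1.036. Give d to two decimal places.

For two independent groups of n = 140 each: d_min = (z_{α/2} + z_β)·√(2/n).
z-sum = 1.960 + 1.036 = 2.996.
d_min = 2.996 × √(2/140) = 2.996 × 0.1195 = 0.358.

d_min ≈ 0.36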